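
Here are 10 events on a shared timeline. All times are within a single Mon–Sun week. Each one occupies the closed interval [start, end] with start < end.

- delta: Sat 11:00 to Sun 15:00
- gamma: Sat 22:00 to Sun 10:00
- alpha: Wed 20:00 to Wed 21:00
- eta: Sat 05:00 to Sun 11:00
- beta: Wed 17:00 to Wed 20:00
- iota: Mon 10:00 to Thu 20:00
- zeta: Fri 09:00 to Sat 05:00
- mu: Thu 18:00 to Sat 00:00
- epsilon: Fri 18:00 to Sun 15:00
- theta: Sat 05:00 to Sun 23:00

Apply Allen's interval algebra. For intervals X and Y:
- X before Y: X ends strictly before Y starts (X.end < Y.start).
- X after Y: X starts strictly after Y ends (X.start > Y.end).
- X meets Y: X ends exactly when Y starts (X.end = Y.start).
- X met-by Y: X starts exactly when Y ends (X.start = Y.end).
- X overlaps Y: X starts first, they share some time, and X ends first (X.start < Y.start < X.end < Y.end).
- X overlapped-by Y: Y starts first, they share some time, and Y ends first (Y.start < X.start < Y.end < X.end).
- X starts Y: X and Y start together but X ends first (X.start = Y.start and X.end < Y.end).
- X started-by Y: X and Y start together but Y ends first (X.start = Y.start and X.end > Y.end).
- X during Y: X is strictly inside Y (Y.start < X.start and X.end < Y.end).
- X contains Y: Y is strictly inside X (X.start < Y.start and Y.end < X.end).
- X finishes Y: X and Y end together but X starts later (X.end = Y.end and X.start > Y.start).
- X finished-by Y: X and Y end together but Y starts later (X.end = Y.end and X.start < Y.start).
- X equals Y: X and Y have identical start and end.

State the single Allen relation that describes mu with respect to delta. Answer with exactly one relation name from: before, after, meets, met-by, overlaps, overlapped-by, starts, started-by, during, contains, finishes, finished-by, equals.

mu = [Thu 18:00, Sat 00:00]; delta = [Sat 11:00, Sun 15:00].
Compare endpoints: mu.start < delta.start, mu.start < delta.end, mu.end < delta.start, mu.end < delta.end.
That pattern is 'before'.

before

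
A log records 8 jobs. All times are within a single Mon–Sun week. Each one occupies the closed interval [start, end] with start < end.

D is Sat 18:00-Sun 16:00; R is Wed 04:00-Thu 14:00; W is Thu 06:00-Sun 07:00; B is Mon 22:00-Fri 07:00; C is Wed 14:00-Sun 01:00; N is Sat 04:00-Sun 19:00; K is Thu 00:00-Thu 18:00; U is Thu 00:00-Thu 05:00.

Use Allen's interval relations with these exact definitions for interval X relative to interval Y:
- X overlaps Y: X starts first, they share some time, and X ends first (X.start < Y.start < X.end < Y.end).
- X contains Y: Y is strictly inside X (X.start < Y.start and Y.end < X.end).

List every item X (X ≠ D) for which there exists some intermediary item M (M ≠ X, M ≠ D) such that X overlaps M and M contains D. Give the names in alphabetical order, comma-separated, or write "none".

Target D = [Sat 18:00, Sun 16:00].
Intermediaries M with M contains D: N.
Via N — items with X overlaps N: C, W.
Union: C, W.

C, W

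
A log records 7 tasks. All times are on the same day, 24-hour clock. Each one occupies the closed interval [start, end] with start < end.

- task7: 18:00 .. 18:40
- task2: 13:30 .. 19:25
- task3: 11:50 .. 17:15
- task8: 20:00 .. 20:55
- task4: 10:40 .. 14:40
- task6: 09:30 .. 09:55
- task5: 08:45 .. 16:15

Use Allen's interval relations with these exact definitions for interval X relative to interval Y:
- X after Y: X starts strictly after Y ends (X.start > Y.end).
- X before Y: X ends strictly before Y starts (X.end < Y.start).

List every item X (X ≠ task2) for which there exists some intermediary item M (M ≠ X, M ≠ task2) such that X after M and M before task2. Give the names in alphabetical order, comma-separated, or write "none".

Target task2 = [13:30, 19:25].
Intermediaries M with M before task2: task6.
Via task6 — items with X after task6: task3, task4, task7, task8.
Union: task3, task4, task7, task8.

task3, task4, task7, task8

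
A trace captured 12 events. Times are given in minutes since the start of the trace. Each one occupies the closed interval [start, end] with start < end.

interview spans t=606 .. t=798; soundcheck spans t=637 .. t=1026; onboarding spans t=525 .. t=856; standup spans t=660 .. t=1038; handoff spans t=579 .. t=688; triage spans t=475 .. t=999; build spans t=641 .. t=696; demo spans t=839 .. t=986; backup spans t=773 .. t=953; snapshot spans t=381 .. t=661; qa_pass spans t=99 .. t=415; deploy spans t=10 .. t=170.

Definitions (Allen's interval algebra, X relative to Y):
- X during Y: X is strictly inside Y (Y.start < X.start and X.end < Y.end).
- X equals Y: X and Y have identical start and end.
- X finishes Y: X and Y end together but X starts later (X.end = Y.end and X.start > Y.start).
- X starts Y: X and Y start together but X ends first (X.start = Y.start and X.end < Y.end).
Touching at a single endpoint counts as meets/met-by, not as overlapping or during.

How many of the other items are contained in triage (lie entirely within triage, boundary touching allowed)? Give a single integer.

Target triage = [t=475, t=999].
backup [t=773, t=953] → during → counts.
build [t=641, t=696] → during → counts.
demo [t=839, t=986] → during → counts.
deploy [t=10, t=170] → before → no.
handoff [t=579, t=688] → during → counts.
interview [t=606, t=798] → during → counts.
onboarding [t=525, t=856] → during → counts.
qa_pass [t=99, t=415] → before → no.
snapshot [t=381, t=661] → overlaps → no.
soundcheck [t=637, t=1026] → overlapped-by → no.
standup [t=660, t=1038] → overlapped-by → no.
Total: 6.

6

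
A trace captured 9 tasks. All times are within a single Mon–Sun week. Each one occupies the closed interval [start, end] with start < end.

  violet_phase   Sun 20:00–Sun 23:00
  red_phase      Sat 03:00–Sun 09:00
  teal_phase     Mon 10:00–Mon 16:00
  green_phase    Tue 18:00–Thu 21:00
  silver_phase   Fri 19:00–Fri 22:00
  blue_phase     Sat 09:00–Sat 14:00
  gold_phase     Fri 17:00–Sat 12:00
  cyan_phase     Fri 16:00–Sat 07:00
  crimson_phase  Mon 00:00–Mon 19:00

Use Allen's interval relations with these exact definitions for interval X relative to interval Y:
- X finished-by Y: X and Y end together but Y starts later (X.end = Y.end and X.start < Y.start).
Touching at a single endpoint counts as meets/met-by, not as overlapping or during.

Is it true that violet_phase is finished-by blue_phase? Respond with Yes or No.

No

violet_phase = [Sun 20:00, Sun 23:00], blue_phase = [Sat 09:00, Sat 14:00].
Actual relation of violet_phase to blue_phase: after.
Asked whether 'finished-by' holds → No.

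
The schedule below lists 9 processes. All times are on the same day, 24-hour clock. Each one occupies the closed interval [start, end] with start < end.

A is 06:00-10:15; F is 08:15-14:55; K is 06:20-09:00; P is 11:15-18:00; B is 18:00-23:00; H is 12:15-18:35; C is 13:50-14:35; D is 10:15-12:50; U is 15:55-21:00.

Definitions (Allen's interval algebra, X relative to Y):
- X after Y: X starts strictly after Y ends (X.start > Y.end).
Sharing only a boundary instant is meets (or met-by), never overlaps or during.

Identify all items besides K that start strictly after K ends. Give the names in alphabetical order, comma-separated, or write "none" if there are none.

Target K = [06:20, 09:00].
A [06:00, 10:15] → contains → no.
B [18:00, 23:00] → after → yes.
C [13:50, 14:35] → after → yes.
D [10:15, 12:50] → after → yes.
F [08:15, 14:55] → overlapped-by → no.
H [12:15, 18:35] → after → yes.
P [11:15, 18:00] → after → yes.
U [15:55, 21:00] → after → yes.
Result: B, C, D, H, P, U.

B, C, D, H, P, U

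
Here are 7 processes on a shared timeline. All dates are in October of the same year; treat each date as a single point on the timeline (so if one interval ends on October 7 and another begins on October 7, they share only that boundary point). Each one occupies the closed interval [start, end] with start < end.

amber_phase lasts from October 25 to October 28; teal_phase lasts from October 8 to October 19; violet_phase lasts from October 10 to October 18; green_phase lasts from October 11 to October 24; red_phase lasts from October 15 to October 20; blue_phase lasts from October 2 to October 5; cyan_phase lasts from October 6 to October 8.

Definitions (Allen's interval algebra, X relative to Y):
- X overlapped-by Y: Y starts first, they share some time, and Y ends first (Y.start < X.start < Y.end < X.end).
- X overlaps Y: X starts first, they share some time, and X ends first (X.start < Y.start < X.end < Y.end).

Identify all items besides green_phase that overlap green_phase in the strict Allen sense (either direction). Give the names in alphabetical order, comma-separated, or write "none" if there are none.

teal_phase, violet_phase

Target green_phase = [October 11, October 24].
amber_phase [October 25, October 28] → after → no.
blue_phase [October 2, October 5] → before → no.
cyan_phase [October 6, October 8] → before → no.
red_phase [October 15, October 20] → during → no.
teal_phase [October 8, October 19] → overlaps → yes.
violet_phase [October 10, October 18] → overlaps → yes.
Result: teal_phase, violet_phase.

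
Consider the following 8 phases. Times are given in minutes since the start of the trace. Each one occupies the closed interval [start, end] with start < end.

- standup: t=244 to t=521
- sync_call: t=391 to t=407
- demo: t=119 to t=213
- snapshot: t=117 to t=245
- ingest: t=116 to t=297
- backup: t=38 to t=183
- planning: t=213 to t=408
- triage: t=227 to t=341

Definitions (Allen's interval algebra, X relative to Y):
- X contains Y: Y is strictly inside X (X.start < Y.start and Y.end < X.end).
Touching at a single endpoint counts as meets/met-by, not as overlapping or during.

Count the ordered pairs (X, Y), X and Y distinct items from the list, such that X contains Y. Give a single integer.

Checking all 56 ordered pairs for relation 'contains'; matching pairs in alphabetical order:
(ingest, demo): ingest contains demo ✓
(ingest, snapshot): ingest contains snapshot ✓
(planning, sync_call): planning contains sync_call ✓
(planning, triage): planning contains triage ✓
(snapshot, demo): snapshot contains demo ✓
(standup, sync_call): standup contains sync_call ✓
Count: 6.

6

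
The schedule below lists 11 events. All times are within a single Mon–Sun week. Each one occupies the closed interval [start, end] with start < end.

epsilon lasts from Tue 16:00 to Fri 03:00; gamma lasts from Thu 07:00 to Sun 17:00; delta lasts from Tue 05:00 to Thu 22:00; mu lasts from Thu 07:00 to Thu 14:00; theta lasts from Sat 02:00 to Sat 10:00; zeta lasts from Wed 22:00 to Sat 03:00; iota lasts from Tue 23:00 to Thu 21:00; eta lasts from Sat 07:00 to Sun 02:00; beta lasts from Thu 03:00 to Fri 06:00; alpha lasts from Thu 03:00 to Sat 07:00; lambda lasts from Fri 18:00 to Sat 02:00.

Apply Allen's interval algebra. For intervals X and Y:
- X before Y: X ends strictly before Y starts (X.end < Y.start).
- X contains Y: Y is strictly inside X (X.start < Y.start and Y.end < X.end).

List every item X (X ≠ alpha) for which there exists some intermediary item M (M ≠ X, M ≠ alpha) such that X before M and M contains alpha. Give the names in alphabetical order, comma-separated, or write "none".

none

Target alpha = [Thu 03:00, Sat 07:00].
Intermediaries M with M contains alpha: none.
Union: none.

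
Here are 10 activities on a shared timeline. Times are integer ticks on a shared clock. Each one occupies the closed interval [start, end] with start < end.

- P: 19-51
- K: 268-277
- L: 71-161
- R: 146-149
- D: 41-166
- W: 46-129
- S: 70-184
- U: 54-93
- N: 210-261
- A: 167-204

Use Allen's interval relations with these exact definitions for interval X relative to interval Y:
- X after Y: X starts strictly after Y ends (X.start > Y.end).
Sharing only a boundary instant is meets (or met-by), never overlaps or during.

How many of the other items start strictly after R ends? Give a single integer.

3

Target R = [146, 149].
A [167, 204] → after → counts.
D [41, 166] → contains → no.
K [268, 277] → after → counts.
L [71, 161] → contains → no.
N [210, 261] → after → counts.
P [19, 51] → before → no.
S [70, 184] → contains → no.
U [54, 93] → before → no.
W [46, 129] → before → no.
Total: 3.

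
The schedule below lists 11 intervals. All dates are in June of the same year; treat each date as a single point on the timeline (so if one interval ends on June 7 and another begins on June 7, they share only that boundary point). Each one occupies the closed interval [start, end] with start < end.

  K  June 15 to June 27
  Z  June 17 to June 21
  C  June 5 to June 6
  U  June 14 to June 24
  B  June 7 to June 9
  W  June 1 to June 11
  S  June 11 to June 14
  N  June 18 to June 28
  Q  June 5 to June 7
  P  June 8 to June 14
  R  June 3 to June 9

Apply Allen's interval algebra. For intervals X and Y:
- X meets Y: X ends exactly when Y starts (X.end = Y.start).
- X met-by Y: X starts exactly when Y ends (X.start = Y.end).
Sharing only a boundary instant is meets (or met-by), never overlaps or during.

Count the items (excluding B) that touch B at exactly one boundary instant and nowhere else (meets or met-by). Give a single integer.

Target B = [June 7, June 9].
C [June 5, June 6] → before → no.
K [June 15, June 27] → after → no.
N [June 18, June 28] → after → no.
P [June 8, June 14] → overlapped-by → no.
Q [June 5, June 7] → meets → counts.
R [June 3, June 9] → finished-by → no.
S [June 11, June 14] → after → no.
U [June 14, June 24] → after → no.
W [June 1, June 11] → contains → no.
Z [June 17, June 21] → after → no.
Total: 1.

1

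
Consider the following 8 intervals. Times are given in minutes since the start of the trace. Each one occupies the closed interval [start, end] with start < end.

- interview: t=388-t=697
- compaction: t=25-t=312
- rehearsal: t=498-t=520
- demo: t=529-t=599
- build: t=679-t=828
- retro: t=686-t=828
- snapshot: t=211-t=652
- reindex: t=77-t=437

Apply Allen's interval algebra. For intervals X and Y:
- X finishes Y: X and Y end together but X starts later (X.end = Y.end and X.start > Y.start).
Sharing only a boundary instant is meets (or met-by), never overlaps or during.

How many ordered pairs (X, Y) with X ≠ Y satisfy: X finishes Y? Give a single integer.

Checking all 56 ordered pairs for relation 'finishes'; matching pairs in alphabetical order:
(retro, build): retro finishes build ✓
Count: 1.

1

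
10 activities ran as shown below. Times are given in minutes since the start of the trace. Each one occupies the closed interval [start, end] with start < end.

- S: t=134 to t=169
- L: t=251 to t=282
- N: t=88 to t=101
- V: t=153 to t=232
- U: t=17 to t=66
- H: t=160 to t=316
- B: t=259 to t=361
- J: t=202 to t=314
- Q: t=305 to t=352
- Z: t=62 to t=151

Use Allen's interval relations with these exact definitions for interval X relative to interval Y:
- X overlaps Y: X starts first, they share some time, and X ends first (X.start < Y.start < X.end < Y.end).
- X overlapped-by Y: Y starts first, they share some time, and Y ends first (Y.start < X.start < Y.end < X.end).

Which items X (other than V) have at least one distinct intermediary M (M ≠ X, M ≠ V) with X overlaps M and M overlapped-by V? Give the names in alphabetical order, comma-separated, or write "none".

S

Target V = [t=153, t=232].
Intermediaries M with M overlapped-by V: H, J.
Via H — items with X overlaps H: S.
Via J — items with X overlaps J: none.
Union: S.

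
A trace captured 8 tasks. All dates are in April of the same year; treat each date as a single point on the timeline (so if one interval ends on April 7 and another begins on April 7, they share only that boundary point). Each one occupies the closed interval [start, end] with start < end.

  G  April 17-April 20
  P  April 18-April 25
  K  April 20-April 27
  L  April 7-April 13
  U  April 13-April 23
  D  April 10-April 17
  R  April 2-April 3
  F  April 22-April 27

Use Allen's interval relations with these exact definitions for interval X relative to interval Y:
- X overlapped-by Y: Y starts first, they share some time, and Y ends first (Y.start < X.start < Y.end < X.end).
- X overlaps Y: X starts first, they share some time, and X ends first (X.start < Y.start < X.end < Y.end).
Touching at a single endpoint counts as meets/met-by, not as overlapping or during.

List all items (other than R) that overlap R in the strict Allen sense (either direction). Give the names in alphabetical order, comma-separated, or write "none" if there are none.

none

Target R = [April 2, April 3].
D [April 10, April 17] → after → no.
F [April 22, April 27] → after → no.
G [April 17, April 20] → after → no.
K [April 20, April 27] → after → no.
L [April 7, April 13] → after → no.
P [April 18, April 25] → after → no.
U [April 13, April 23] → after → no.
Result: none.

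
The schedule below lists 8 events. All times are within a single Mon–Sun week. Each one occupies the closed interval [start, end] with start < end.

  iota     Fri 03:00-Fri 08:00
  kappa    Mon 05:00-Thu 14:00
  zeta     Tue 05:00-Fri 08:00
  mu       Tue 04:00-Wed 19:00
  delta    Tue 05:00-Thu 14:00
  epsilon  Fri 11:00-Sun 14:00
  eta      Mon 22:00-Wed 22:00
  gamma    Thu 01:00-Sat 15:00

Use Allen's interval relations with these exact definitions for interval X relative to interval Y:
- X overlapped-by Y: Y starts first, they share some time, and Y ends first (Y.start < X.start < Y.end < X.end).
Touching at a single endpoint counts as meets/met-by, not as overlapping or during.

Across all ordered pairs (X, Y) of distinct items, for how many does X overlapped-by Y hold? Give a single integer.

Checking all 56 ordered pairs for relation 'overlapped-by'; matching pairs in alphabetical order:
(delta, eta): delta overlapped-by eta ✓
(delta, mu): delta overlapped-by mu ✓
(epsilon, gamma): epsilon overlapped-by gamma ✓
(gamma, delta): gamma overlapped-by delta ✓
(gamma, kappa): gamma overlapped-by kappa ✓
(gamma, zeta): gamma overlapped-by zeta ✓
(zeta, eta): zeta overlapped-by eta ✓
(zeta, kappa): zeta overlapped-by kappa ✓
(zeta, mu): zeta overlapped-by mu ✓
Count: 9.

9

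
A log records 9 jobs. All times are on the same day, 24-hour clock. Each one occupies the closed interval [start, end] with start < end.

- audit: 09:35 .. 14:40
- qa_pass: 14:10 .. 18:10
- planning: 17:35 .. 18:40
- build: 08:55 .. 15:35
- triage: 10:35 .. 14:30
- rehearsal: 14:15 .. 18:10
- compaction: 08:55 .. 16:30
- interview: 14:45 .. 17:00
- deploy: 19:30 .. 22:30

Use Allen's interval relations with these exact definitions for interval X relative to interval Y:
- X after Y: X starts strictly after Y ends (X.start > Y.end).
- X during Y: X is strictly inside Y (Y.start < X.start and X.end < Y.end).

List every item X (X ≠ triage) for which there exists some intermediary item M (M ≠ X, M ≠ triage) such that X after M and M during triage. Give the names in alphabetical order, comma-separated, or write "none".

none

Target triage = [10:35, 14:30].
Intermediaries M with M during triage: none.
Union: none.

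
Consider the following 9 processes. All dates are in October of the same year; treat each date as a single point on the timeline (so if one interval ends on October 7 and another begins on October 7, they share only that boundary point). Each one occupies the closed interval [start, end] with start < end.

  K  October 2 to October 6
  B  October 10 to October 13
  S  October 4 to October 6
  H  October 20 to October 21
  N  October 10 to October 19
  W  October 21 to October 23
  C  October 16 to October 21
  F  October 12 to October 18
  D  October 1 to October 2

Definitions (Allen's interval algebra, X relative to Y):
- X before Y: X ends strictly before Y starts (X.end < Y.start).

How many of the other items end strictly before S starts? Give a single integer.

Target S = [October 4, October 6].
B [October 10, October 13] → after → no.
C [October 16, October 21] → after → no.
D [October 1, October 2] → before → counts.
F [October 12, October 18] → after → no.
H [October 20, October 21] → after → no.
K [October 2, October 6] → finished-by → no.
N [October 10, October 19] → after → no.
W [October 21, October 23] → after → no.
Total: 1.

1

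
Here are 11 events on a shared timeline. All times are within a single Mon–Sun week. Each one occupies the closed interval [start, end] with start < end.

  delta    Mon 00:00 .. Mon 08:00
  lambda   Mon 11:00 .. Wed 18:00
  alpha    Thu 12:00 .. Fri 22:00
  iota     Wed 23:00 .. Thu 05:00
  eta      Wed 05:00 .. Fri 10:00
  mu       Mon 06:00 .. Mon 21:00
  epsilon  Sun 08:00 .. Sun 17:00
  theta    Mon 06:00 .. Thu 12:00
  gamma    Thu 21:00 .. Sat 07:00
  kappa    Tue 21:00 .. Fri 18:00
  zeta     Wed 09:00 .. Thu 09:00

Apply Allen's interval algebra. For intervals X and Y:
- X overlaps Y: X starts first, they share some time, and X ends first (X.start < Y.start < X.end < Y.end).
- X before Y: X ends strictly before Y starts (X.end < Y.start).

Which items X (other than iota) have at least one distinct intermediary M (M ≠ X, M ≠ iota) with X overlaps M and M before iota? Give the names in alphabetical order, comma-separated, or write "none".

Target iota = [Wed 23:00, Thu 05:00].
Intermediaries M with M before iota: delta, lambda, mu.
Via delta — items with X overlaps delta: none.
Via lambda — items with X overlaps lambda: mu.
Via mu — items with X overlaps mu: delta.
Union: delta, mu.

delta, mu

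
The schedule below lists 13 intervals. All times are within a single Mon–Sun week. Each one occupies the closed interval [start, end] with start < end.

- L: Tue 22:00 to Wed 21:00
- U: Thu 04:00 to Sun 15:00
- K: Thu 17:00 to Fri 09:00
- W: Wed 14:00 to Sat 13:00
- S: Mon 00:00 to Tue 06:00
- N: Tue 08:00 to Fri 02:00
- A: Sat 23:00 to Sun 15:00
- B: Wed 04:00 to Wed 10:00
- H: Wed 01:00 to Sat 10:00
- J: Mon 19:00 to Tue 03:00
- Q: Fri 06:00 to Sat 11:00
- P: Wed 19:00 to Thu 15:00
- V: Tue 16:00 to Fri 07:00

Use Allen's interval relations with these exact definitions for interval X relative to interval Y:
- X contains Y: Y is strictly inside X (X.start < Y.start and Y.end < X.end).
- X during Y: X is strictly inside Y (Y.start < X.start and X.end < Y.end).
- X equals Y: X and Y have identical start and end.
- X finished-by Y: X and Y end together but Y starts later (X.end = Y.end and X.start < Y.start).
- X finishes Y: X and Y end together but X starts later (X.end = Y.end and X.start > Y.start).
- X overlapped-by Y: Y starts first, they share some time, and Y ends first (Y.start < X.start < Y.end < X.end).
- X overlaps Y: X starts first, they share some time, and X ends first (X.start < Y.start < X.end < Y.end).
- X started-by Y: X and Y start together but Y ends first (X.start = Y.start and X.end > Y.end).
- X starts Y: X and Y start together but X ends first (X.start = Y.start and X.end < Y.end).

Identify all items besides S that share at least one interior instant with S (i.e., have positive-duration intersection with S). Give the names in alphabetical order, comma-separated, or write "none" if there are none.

Target S = [Mon 00:00, Tue 06:00].
A [Sat 23:00, Sun 15:00] → after → no.
B [Wed 04:00, Wed 10:00] → after → no.
H [Wed 01:00, Sat 10:00] → after → no.
J [Mon 19:00, Tue 03:00] → during → yes.
K [Thu 17:00, Fri 09:00] → after → no.
L [Tue 22:00, Wed 21:00] → after → no.
N [Tue 08:00, Fri 02:00] → after → no.
P [Wed 19:00, Thu 15:00] → after → no.
Q [Fri 06:00, Sat 11:00] → after → no.
U [Thu 04:00, Sun 15:00] → after → no.
V [Tue 16:00, Fri 07:00] → after → no.
W [Wed 14:00, Sat 13:00] → after → no.
Result: J.

J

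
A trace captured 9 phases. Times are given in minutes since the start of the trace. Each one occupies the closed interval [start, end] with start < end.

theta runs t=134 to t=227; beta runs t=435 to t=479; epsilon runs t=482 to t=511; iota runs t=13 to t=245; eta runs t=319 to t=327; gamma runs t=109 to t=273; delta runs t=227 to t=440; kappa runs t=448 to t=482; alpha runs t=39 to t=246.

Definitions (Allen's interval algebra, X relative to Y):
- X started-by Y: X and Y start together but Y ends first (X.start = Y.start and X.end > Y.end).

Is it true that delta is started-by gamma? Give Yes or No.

No

delta = [t=227, t=440], gamma = [t=109, t=273].
Actual relation of delta to gamma: overlapped-by.
Asked whether 'started-by' holds → No.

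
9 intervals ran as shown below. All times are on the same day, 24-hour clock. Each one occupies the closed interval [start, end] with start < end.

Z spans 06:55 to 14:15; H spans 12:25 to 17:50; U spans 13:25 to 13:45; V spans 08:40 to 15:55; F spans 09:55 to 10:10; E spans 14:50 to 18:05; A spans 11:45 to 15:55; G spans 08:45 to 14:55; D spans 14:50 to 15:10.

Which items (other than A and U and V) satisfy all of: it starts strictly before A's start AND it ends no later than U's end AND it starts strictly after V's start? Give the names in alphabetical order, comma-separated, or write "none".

Conditions: its start is strictly before A's start (X.start < 11:45) AND its end is no later than U's end (X.end <= 13:45) AND its start is strictly after V's start (X.start > 08:40).
D: start 14:50 < 11:45? ✗; end 15:10 <= 13:45? ✗; start 14:50 > 08:40? ✓ → no.
E: start 14:50 < 11:45? ✗; end 18:05 <= 13:45? ✗; start 14:50 > 08:40? ✓ → no.
F: start 09:55 < 11:45? ✓; end 10:10 <= 13:45? ✓; start 09:55 > 08:40? ✓ → yes.
G: start 08:45 < 11:45? ✓; end 14:55 <= 13:45? ✗; start 08:45 > 08:40? ✓ → no.
H: start 12:25 < 11:45? ✗; end 17:50 <= 13:45? ✗; start 12:25 > 08:40? ✓ → no.
Z: start 06:55 < 11:45? ✓; end 14:15 <= 13:45? ✗; start 06:55 > 08:40? ✗ → no.
Result: F.

F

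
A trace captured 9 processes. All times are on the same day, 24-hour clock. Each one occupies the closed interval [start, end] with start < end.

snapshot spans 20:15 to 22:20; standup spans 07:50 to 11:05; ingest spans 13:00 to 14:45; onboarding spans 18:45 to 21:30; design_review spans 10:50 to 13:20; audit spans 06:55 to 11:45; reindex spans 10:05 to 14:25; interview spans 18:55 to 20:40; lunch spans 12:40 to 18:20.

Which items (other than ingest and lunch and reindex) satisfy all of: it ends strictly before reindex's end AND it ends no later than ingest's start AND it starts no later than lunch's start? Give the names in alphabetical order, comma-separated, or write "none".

audit, standup

Conditions: its end is strictly before reindex's end (X.end < 14:25) AND its end is no later than ingest's start (X.end <= 13:00) AND its start is no later than lunch's start (X.start <= 12:40).
audit: end 11:45 < 14:25? ✓; end 11:45 <= 13:00? ✓; start 06:55 <= 12:40? ✓ → yes.
design_review: end 13:20 < 14:25? ✓; end 13:20 <= 13:00? ✗; start 10:50 <= 12:40? ✓ → no.
interview: end 20:40 < 14:25? ✗; end 20:40 <= 13:00? ✗; start 18:55 <= 12:40? ✗ → no.
onboarding: end 21:30 < 14:25? ✗; end 21:30 <= 13:00? ✗; start 18:45 <= 12:40? ✗ → no.
snapshot: end 22:20 < 14:25? ✗; end 22:20 <= 13:00? ✗; start 20:15 <= 12:40? ✗ → no.
standup: end 11:05 < 14:25? ✓; end 11:05 <= 13:00? ✓; start 07:50 <= 12:40? ✓ → yes.
Result: audit, standup.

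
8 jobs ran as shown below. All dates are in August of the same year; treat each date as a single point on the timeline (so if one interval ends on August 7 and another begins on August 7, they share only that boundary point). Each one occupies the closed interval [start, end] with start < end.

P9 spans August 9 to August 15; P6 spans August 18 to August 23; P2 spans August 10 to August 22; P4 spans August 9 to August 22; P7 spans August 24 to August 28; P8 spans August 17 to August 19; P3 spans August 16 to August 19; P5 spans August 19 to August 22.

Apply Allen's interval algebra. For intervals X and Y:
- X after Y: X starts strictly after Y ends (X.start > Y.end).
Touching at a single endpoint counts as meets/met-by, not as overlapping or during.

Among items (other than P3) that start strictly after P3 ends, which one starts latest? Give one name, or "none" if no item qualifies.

Target P3 = [August 16, August 19].
P2 [August 10, August 22] → contains → excluded.
P4 [August 9, August 22] → contains → excluded.
P5 [August 19, August 22] → met-by → excluded.
P6 [August 18, August 23] → overlapped-by → excluded.
P7 [August 24, August 28] → after → candidate.
P8 [August 17, August 19] → finishes → excluded.
P9 [August 9, August 15] → before → excluded.
Among candidates, latest start is August 24 → P7.

P7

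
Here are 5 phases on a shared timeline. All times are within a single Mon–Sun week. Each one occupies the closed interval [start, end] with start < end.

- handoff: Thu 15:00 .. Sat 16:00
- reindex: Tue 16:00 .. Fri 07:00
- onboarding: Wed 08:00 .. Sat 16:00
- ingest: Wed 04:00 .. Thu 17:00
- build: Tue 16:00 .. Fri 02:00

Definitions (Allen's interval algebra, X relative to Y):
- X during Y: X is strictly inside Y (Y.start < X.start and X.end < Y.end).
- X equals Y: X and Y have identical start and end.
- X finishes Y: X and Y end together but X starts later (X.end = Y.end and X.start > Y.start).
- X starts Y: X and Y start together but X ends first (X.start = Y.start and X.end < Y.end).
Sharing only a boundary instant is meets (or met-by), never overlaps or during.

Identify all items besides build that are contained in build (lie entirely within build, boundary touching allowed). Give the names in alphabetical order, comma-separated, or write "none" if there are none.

Target build = [Tue 16:00, Fri 02:00].
handoff [Thu 15:00, Sat 16:00] → overlapped-by → no.
ingest [Wed 04:00, Thu 17:00] → during → yes.
onboarding [Wed 08:00, Sat 16:00] → overlapped-by → no.
reindex [Tue 16:00, Fri 07:00] → started-by → no.
Result: ingest.

ingest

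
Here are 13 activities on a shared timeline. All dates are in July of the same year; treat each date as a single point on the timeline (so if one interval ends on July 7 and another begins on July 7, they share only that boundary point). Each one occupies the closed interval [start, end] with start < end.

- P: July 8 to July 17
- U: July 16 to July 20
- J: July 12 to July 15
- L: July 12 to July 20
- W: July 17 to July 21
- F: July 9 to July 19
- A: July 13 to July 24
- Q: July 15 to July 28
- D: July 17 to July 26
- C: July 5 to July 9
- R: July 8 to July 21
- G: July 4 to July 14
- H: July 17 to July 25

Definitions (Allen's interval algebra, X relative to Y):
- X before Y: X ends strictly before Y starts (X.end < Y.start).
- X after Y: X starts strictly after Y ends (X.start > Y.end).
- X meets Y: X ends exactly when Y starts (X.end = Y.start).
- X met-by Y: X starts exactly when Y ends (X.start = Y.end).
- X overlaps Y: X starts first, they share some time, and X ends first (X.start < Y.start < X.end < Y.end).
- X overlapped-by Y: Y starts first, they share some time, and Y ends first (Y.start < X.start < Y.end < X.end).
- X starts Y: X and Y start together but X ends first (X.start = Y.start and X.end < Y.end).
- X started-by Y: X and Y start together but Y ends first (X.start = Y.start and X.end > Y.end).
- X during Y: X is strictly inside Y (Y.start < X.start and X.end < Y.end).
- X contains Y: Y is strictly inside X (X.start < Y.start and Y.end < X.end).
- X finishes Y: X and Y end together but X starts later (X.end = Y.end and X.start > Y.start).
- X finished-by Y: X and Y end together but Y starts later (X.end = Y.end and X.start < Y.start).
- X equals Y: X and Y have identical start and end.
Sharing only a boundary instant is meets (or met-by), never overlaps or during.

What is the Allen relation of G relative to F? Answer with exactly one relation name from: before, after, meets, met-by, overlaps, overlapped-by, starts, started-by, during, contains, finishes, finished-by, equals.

overlaps

G = [July 4, July 14]; F = [July 9, July 19].
Compare endpoints: G.start < F.start, G.start < F.end, G.end > F.start, G.end < F.end.
That pattern is 'overlaps'.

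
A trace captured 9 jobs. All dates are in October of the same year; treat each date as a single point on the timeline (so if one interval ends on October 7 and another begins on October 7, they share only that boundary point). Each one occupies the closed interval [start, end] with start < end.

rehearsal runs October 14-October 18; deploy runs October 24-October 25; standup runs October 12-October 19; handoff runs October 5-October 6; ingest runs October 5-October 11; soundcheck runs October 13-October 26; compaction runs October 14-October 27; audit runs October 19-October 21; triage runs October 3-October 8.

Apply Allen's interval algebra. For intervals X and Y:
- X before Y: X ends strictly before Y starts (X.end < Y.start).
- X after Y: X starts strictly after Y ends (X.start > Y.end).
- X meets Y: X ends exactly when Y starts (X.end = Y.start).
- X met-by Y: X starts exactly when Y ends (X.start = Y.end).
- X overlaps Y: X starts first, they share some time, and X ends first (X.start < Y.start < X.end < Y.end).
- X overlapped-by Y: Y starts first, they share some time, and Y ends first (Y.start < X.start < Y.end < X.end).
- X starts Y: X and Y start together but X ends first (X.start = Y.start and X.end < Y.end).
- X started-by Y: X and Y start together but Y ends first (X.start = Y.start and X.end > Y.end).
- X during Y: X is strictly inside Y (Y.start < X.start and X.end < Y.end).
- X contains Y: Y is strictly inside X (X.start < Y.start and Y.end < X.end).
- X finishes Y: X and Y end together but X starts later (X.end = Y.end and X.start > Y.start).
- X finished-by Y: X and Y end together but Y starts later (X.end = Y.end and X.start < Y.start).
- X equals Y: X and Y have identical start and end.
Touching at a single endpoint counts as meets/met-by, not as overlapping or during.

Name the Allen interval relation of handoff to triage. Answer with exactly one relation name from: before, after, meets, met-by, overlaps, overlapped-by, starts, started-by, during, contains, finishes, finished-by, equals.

handoff = [October 5, October 6]; triage = [October 3, October 8].
Compare endpoints: handoff.start > triage.start, handoff.start < triage.end, handoff.end > triage.start, handoff.end < triage.end.
That pattern is 'during'.

during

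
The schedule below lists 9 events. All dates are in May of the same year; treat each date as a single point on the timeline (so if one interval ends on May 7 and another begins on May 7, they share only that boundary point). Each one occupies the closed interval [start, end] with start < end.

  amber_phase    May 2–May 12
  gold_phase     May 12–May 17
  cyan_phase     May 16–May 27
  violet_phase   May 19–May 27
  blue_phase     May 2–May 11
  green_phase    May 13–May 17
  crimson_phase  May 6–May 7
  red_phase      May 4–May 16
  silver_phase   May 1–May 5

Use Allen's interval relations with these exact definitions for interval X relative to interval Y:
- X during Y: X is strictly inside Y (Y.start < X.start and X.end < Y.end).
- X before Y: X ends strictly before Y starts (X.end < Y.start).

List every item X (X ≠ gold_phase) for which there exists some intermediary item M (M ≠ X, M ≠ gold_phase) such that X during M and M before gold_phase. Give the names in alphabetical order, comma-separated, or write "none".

crimson_phase

Target gold_phase = [May 12, May 17].
Intermediaries M with M before gold_phase: blue_phase, crimson_phase, silver_phase.
Via blue_phase — items with X during blue_phase: crimson_phase.
Via crimson_phase — items with X during crimson_phase: none.
Via silver_phase — items with X during silver_phase: none.
Union: crimson_phase.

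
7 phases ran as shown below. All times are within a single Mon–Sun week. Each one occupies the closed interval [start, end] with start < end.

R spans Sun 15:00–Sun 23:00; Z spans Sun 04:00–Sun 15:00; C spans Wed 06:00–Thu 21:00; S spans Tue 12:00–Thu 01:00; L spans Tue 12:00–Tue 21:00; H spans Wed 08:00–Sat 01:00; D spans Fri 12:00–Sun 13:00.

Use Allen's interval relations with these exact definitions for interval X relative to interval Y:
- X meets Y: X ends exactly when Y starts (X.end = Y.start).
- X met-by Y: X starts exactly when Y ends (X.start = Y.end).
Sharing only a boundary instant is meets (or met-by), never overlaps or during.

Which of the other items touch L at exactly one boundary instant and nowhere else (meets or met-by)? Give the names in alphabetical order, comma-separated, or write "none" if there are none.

Target L = [Tue 12:00, Tue 21:00].
C [Wed 06:00, Thu 21:00] → after → no.
D [Fri 12:00, Sun 13:00] → after → no.
H [Wed 08:00, Sat 01:00] → after → no.
R [Sun 15:00, Sun 23:00] → after → no.
S [Tue 12:00, Thu 01:00] → started-by → no.
Z [Sun 04:00, Sun 15:00] → after → no.
Result: none.

none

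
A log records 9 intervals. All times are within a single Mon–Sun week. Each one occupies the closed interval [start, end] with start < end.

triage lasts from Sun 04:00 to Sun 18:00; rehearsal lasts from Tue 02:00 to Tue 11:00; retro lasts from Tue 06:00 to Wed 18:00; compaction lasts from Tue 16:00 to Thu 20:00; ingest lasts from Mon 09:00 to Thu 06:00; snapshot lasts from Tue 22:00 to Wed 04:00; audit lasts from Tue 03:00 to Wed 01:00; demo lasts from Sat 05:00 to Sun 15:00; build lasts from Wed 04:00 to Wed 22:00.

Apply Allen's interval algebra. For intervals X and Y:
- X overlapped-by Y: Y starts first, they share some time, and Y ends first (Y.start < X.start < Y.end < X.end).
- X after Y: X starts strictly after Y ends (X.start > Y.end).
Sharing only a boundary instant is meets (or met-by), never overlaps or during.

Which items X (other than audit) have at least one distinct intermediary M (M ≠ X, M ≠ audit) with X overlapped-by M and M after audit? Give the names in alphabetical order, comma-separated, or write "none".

Target audit = [Tue 03:00, Wed 01:00].
Intermediaries M with M after audit: build, demo, triage.
Via build — items with X overlapped-by build: none.
Via demo — items with X overlapped-by demo: triage.
Via triage — items with X overlapped-by triage: none.
Union: triage.

triage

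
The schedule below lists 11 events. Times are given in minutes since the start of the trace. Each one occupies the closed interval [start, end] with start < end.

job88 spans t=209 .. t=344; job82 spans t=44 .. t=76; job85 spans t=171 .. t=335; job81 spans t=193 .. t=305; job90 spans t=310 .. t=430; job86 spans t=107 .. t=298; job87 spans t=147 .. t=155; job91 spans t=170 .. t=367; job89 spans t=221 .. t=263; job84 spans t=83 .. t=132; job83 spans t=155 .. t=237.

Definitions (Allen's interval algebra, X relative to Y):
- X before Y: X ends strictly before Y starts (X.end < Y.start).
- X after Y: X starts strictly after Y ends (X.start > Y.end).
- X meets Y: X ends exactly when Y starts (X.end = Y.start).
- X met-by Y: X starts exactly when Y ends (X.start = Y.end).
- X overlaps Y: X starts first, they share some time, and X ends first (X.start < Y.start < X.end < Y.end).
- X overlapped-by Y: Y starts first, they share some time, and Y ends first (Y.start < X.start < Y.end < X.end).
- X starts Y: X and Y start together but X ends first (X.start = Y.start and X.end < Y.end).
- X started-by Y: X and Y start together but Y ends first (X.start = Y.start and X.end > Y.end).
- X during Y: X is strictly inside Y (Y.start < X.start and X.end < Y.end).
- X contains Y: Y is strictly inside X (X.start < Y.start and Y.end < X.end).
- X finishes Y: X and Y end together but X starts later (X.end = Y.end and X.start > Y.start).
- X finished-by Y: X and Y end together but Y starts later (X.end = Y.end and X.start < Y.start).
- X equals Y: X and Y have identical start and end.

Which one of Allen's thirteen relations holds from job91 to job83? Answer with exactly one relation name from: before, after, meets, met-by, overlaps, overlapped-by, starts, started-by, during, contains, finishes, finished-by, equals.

job91 = [t=170, t=367]; job83 = [t=155, t=237].
Compare endpoints: job91.start > job83.start, job91.start < job83.end, job91.end > job83.start, job91.end > job83.end.
That pattern is 'overlapped-by'.

overlapped-by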